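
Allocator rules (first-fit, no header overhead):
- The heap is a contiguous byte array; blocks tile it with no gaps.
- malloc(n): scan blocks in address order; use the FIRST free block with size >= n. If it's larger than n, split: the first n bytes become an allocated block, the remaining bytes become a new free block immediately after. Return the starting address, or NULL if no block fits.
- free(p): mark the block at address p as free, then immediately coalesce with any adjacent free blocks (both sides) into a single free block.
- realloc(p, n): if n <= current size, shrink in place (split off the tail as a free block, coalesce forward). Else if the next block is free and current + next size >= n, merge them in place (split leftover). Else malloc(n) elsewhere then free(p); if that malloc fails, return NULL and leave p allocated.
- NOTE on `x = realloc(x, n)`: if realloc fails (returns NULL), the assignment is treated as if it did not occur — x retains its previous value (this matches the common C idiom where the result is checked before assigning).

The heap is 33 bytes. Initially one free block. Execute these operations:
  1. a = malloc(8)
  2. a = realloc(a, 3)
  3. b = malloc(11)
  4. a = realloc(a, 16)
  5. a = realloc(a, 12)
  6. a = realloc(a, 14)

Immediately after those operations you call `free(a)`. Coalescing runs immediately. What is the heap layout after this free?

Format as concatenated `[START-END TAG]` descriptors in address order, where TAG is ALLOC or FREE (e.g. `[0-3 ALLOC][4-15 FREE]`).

Answer: [0-2 FREE][3-13 ALLOC][14-32 FREE]

Derivation:
Op 1: a = malloc(8) -> a = 0; heap: [0-7 ALLOC][8-32 FREE]
Op 2: a = realloc(a, 3) -> a = 0; heap: [0-2 ALLOC][3-32 FREE]
Op 3: b = malloc(11) -> b = 3; heap: [0-2 ALLOC][3-13 ALLOC][14-32 FREE]
Op 4: a = realloc(a, 16) -> a = 14; heap: [0-2 FREE][3-13 ALLOC][14-29 ALLOC][30-32 FREE]
Op 5: a = realloc(a, 12) -> a = 14; heap: [0-2 FREE][3-13 ALLOC][14-25 ALLOC][26-32 FREE]
Op 6: a = realloc(a, 14) -> a = 14; heap: [0-2 FREE][3-13 ALLOC][14-27 ALLOC][28-32 FREE]
free(a): a = 14 -> block [14-27 ALLOC]; mark free, coalesce with adjacent free neighbors -> [0-2 FREE][3-13 ALLOC][14-32 FREE]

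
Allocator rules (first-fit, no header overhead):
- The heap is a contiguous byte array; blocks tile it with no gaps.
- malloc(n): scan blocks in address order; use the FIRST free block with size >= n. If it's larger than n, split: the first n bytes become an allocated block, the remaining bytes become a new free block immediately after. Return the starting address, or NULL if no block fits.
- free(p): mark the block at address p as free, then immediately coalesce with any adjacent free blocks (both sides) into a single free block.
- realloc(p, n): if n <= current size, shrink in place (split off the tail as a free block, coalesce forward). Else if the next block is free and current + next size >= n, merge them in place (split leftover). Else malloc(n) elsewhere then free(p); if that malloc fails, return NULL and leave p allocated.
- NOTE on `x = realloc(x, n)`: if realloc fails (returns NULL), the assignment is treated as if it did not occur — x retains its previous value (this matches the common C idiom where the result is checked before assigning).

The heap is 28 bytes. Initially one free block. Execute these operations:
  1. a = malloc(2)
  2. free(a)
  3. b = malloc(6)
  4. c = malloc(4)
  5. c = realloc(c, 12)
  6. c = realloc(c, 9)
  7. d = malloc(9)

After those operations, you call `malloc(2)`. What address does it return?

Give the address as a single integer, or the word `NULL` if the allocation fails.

Answer: 24

Derivation:
Op 1: a = malloc(2) -> a = 0; heap: [0-1 ALLOC][2-27 FREE]
Op 2: free(a) -> (freed a); heap: [0-27 FREE]
Op 3: b = malloc(6) -> b = 0; heap: [0-5 ALLOC][6-27 FREE]
Op 4: c = malloc(4) -> c = 6; heap: [0-5 ALLOC][6-9 ALLOC][10-27 FREE]
Op 5: c = realloc(c, 12) -> c = 6; heap: [0-5 ALLOC][6-17 ALLOC][18-27 FREE]
Op 6: c = realloc(c, 9) -> c = 6; heap: [0-5 ALLOC][6-14 ALLOC][15-27 FREE]
Op 7: d = malloc(9) -> d = 15; heap: [0-5 ALLOC][6-14 ALLOC][15-23 ALLOC][24-27 FREE]
malloc(2): first-fit scan over [0-5 ALLOC][6-14 ALLOC][15-23 ALLOC][24-27 FREE] -> 24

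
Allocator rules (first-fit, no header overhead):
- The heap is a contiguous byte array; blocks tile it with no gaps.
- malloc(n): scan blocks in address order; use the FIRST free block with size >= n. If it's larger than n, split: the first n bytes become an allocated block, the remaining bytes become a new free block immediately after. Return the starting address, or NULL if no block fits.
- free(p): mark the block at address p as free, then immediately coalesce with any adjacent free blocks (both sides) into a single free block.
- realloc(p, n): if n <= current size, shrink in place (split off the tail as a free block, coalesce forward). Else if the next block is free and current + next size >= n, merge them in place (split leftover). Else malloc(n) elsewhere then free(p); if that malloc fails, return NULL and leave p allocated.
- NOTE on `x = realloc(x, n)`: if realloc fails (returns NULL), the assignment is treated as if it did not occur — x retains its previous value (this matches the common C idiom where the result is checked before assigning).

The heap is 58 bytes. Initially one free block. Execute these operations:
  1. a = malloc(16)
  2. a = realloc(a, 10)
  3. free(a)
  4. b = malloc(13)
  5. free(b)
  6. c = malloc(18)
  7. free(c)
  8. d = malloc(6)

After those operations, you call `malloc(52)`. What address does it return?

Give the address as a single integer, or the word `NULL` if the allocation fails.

Answer: 6

Derivation:
Op 1: a = malloc(16) -> a = 0; heap: [0-15 ALLOC][16-57 FREE]
Op 2: a = realloc(a, 10) -> a = 0; heap: [0-9 ALLOC][10-57 FREE]
Op 3: free(a) -> (freed a); heap: [0-57 FREE]
Op 4: b = malloc(13) -> b = 0; heap: [0-12 ALLOC][13-57 FREE]
Op 5: free(b) -> (freed b); heap: [0-57 FREE]
Op 6: c = malloc(18) -> c = 0; heap: [0-17 ALLOC][18-57 FREE]
Op 7: free(c) -> (freed c); heap: [0-57 FREE]
Op 8: d = malloc(6) -> d = 0; heap: [0-5 ALLOC][6-57 FREE]
malloc(52): first-fit scan over [0-5 ALLOC][6-57 FREE] -> 6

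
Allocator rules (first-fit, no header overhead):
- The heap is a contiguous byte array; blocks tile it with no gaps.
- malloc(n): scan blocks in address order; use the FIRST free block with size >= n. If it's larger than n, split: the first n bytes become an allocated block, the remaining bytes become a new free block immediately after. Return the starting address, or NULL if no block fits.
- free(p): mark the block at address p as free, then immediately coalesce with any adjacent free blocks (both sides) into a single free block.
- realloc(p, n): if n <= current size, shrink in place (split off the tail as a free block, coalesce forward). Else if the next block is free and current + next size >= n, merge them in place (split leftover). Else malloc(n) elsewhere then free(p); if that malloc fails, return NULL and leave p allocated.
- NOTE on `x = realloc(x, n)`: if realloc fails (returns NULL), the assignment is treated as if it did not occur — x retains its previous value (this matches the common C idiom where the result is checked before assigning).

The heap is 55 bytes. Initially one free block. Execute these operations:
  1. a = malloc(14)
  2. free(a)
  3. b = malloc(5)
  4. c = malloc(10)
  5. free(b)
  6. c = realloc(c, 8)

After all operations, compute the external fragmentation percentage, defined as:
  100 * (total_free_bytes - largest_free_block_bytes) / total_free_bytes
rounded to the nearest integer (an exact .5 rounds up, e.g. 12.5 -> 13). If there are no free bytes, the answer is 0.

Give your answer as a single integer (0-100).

Answer: 11

Derivation:
Op 1: a = malloc(14) -> a = 0; heap: [0-13 ALLOC][14-54 FREE]
Op 2: free(a) -> (freed a); heap: [0-54 FREE]
Op 3: b = malloc(5) -> b = 0; heap: [0-4 ALLOC][5-54 FREE]
Op 4: c = malloc(10) -> c = 5; heap: [0-4 ALLOC][5-14 ALLOC][15-54 FREE]
Op 5: free(b) -> (freed b); heap: [0-4 FREE][5-14 ALLOC][15-54 FREE]
Op 6: c = realloc(c, 8) -> c = 5; heap: [0-4 FREE][5-12 ALLOC][13-54 FREE]
Free blocks: [5 42] total_free=47 largest=42 -> 100*(47-42)/47 = 500/47 ≈ 10.638 -> rounds to 11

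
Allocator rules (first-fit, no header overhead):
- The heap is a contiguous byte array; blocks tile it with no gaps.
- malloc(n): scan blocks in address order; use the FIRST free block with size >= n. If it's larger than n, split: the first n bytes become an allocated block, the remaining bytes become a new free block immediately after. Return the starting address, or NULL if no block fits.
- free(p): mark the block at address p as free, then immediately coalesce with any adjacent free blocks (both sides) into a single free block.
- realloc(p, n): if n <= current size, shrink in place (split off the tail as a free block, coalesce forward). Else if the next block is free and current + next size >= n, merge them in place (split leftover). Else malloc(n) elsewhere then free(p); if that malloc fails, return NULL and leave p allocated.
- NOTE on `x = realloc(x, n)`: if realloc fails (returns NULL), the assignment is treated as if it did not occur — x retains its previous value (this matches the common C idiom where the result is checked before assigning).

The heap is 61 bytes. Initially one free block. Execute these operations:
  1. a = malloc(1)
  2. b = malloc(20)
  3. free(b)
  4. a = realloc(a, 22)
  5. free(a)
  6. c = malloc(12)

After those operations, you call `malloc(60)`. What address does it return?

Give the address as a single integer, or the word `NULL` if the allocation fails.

Op 1: a = malloc(1) -> a = 0; heap: [0-0 ALLOC][1-60 FREE]
Op 2: b = malloc(20) -> b = 1; heap: [0-0 ALLOC][1-20 ALLOC][21-60 FREE]
Op 3: free(b) -> (freed b); heap: [0-0 ALLOC][1-60 FREE]
Op 4: a = realloc(a, 22) -> a = 0; heap: [0-21 ALLOC][22-60 FREE]
Op 5: free(a) -> (freed a); heap: [0-60 FREE]
Op 6: c = malloc(12) -> c = 0; heap: [0-11 ALLOC][12-60 FREE]
malloc(60): first-fit scan over [0-11 ALLOC][12-60 FREE] -> NULL

Answer: NULL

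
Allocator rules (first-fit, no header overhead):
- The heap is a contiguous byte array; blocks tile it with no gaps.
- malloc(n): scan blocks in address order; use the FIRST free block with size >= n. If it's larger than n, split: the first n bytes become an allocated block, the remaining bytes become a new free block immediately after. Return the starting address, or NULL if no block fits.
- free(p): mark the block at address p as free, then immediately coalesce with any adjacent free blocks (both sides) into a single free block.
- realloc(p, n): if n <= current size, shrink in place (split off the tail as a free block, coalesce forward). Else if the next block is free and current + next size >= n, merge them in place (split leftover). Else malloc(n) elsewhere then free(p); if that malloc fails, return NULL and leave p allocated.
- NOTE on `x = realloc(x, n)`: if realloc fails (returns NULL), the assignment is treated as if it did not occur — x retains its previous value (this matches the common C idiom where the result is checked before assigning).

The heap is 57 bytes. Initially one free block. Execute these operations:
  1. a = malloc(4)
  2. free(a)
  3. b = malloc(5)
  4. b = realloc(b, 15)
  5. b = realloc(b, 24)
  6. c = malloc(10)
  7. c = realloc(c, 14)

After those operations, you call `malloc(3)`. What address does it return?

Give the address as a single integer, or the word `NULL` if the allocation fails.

Op 1: a = malloc(4) -> a = 0; heap: [0-3 ALLOC][4-56 FREE]
Op 2: free(a) -> (freed a); heap: [0-56 FREE]
Op 3: b = malloc(5) -> b = 0; heap: [0-4 ALLOC][5-56 FREE]
Op 4: b = realloc(b, 15) -> b = 0; heap: [0-14 ALLOC][15-56 FREE]
Op 5: b = realloc(b, 24) -> b = 0; heap: [0-23 ALLOC][24-56 FREE]
Op 6: c = malloc(10) -> c = 24; heap: [0-23 ALLOC][24-33 ALLOC][34-56 FREE]
Op 7: c = realloc(c, 14) -> c = 24; heap: [0-23 ALLOC][24-37 ALLOC][38-56 FREE]
malloc(3): first-fit scan over [0-23 ALLOC][24-37 ALLOC][38-56 FREE] -> 38

Answer: 38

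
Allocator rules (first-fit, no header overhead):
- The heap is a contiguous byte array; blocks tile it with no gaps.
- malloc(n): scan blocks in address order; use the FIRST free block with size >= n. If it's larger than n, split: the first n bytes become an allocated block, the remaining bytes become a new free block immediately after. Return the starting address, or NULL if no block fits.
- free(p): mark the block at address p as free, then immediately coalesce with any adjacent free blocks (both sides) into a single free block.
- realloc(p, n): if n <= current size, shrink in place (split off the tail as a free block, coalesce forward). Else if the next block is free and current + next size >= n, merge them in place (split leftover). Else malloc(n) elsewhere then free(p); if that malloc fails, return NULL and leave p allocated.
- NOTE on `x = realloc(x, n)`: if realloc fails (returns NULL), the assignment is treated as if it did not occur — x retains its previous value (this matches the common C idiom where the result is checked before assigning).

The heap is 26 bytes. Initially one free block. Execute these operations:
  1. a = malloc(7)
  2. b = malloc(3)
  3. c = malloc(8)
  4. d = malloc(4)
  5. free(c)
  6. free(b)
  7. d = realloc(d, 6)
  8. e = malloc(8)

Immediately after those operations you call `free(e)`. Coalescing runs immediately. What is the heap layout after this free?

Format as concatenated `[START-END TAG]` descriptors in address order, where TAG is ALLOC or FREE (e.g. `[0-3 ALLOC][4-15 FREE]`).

Answer: [0-6 ALLOC][7-17 FREE][18-23 ALLOC][24-25 FREE]

Derivation:
Op 1: a = malloc(7) -> a = 0; heap: [0-6 ALLOC][7-25 FREE]
Op 2: b = malloc(3) -> b = 7; heap: [0-6 ALLOC][7-9 ALLOC][10-25 FREE]
Op 3: c = malloc(8) -> c = 10; heap: [0-6 ALLOC][7-9 ALLOC][10-17 ALLOC][18-25 FREE]
Op 4: d = malloc(4) -> d = 18; heap: [0-6 ALLOC][7-9 ALLOC][10-17 ALLOC][18-21 ALLOC][22-25 FREE]
Op 5: free(c) -> (freed c); heap: [0-6 ALLOC][7-9 ALLOC][10-17 FREE][18-21 ALLOC][22-25 FREE]
Op 6: free(b) -> (freed b); heap: [0-6 ALLOC][7-17 FREE][18-21 ALLOC][22-25 FREE]
Op 7: d = realloc(d, 6) -> d = 18; heap: [0-6 ALLOC][7-17 FREE][18-23 ALLOC][24-25 FREE]
Op 8: e = malloc(8) -> e = 7; heap: [0-6 ALLOC][7-14 ALLOC][15-17 FREE][18-23 ALLOC][24-25 FREE]
free(e): e = 7 -> block [7-14 ALLOC]; mark free, coalesce with adjacent free neighbors -> [0-6 ALLOC][7-17 FREE][18-23 ALLOC][24-25 FREE]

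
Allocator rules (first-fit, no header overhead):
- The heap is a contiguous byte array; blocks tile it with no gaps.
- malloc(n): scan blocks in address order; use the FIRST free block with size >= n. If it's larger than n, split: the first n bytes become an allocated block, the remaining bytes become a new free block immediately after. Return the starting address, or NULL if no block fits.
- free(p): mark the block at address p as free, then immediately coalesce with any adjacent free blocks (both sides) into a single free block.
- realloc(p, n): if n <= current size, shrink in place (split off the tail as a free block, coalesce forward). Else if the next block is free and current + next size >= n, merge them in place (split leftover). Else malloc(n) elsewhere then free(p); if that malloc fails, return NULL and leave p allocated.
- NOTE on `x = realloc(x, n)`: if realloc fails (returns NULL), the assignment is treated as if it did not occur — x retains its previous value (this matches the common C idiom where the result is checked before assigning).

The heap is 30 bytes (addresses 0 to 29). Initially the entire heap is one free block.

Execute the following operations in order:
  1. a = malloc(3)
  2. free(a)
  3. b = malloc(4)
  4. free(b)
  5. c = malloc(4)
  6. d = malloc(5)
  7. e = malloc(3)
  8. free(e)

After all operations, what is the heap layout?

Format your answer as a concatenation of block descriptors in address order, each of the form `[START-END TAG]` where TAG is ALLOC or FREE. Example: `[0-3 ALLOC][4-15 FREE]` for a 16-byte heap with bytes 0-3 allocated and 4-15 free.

Answer: [0-3 ALLOC][4-8 ALLOC][9-29 FREE]

Derivation:
Op 1: a = malloc(3) -> a = 0; heap: [0-2 ALLOC][3-29 FREE]
Op 2: free(a) -> (freed a); heap: [0-29 FREE]
Op 3: b = malloc(4) -> b = 0; heap: [0-3 ALLOC][4-29 FREE]
Op 4: free(b) -> (freed b); heap: [0-29 FREE]
Op 5: c = malloc(4) -> c = 0; heap: [0-3 ALLOC][4-29 FREE]
Op 6: d = malloc(5) -> d = 4; heap: [0-3 ALLOC][4-8 ALLOC][9-29 FREE]
Op 7: e = malloc(3) -> e = 9; heap: [0-3 ALLOC][4-8 ALLOC][9-11 ALLOC][12-29 FREE]
Op 8: free(e) -> (freed e); heap: [0-3 ALLOC][4-8 ALLOC][9-29 FREE]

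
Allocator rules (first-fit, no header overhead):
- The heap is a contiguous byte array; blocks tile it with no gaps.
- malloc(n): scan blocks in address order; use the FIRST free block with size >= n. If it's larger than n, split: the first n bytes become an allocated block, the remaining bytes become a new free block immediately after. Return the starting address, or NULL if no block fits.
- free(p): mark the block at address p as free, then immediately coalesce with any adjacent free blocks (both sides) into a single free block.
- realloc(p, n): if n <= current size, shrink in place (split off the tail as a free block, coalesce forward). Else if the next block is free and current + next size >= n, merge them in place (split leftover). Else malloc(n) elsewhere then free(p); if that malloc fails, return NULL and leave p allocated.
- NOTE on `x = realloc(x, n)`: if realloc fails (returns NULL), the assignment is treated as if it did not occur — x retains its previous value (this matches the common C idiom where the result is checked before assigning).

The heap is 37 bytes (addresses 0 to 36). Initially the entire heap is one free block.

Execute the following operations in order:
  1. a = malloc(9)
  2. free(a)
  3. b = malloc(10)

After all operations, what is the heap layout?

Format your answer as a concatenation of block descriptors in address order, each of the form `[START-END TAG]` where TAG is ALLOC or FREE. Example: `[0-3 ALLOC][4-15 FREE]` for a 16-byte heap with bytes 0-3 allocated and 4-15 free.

Answer: [0-9 ALLOC][10-36 FREE]

Derivation:
Op 1: a = malloc(9) -> a = 0; heap: [0-8 ALLOC][9-36 FREE]
Op 2: free(a) -> (freed a); heap: [0-36 FREE]
Op 3: b = malloc(10) -> b = 0; heap: [0-9 ALLOC][10-36 FREE]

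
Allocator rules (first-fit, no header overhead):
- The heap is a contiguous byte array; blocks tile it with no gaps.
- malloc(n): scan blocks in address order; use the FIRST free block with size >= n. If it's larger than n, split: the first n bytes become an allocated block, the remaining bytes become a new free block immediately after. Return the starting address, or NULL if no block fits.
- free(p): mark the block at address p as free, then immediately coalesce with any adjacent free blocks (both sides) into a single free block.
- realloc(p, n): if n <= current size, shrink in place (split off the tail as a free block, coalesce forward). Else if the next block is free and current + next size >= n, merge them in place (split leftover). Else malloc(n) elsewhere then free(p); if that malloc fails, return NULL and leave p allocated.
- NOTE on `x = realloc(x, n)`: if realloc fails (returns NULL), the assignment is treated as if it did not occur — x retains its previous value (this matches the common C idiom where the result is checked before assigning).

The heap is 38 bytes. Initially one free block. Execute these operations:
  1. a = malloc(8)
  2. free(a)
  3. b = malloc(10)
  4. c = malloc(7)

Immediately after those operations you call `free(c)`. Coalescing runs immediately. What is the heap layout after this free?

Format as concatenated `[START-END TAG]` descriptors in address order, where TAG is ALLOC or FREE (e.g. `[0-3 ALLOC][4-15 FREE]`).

Answer: [0-9 ALLOC][10-37 FREE]

Derivation:
Op 1: a = malloc(8) -> a = 0; heap: [0-7 ALLOC][8-37 FREE]
Op 2: free(a) -> (freed a); heap: [0-37 FREE]
Op 3: b = malloc(10) -> b = 0; heap: [0-9 ALLOC][10-37 FREE]
Op 4: c = malloc(7) -> c = 10; heap: [0-9 ALLOC][10-16 ALLOC][17-37 FREE]
free(c): c = 10 -> block [10-16 ALLOC]; mark free, coalesce with adjacent free neighbors -> [0-9 ALLOC][10-37 FREE]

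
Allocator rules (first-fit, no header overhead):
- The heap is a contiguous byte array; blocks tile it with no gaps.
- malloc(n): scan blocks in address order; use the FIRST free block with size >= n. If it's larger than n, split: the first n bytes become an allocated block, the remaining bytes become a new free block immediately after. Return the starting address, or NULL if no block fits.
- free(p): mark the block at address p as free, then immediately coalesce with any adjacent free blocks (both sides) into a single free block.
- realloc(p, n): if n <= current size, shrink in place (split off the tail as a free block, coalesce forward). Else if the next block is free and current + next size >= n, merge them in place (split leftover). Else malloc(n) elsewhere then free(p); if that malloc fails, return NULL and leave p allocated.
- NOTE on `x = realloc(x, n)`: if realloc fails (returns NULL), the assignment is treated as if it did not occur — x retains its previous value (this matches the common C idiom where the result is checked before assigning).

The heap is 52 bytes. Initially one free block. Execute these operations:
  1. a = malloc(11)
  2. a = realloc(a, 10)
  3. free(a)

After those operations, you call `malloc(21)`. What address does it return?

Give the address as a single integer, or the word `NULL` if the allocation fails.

Op 1: a = malloc(11) -> a = 0; heap: [0-10 ALLOC][11-51 FREE]
Op 2: a = realloc(a, 10) -> a = 0; heap: [0-9 ALLOC][10-51 FREE]
Op 3: free(a) -> (freed a); heap: [0-51 FREE]
malloc(21): first-fit scan over [0-51 FREE] -> 0

Answer: 0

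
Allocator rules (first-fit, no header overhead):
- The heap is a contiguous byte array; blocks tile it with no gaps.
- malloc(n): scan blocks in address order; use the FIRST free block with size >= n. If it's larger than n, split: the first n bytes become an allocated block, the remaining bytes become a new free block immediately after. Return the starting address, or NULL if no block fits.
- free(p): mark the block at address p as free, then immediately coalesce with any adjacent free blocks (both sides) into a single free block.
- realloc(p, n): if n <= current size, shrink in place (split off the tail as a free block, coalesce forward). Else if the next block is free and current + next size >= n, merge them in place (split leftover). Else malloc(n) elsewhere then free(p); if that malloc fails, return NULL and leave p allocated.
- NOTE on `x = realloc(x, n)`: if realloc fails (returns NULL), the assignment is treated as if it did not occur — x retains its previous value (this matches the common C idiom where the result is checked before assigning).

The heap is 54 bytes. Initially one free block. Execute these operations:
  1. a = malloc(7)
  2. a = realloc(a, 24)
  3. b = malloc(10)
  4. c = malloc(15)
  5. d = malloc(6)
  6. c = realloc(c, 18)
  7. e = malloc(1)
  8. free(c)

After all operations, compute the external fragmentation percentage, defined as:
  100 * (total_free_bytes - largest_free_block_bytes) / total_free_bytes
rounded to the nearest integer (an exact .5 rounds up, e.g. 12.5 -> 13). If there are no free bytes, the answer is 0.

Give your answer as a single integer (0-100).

Op 1: a = malloc(7) -> a = 0; heap: [0-6 ALLOC][7-53 FREE]
Op 2: a = realloc(a, 24) -> a = 0; heap: [0-23 ALLOC][24-53 FREE]
Op 3: b = malloc(10) -> b = 24; heap: [0-23 ALLOC][24-33 ALLOC][34-53 FREE]
Op 4: c = malloc(15) -> c = 34; heap: [0-23 ALLOC][24-33 ALLOC][34-48 ALLOC][49-53 FREE]
Op 5: d = malloc(6) -> d = NULL; heap: [0-23 ALLOC][24-33 ALLOC][34-48 ALLOC][49-53 FREE]
Op 6: c = realloc(c, 18) -> c = 34; heap: [0-23 ALLOC][24-33 ALLOC][34-51 ALLOC][52-53 FREE]
Op 7: e = malloc(1) -> e = 52; heap: [0-23 ALLOC][24-33 ALLOC][34-51 ALLOC][52-52 ALLOC][53-53 FREE]
Op 8: free(c) -> (freed c); heap: [0-23 ALLOC][24-33 ALLOC][34-51 FREE][52-52 ALLOC][53-53 FREE]
Free blocks: [18 1] total_free=19 largest=18 -> 100*(19-18)/19 = 100/19 ≈ 5.263 -> rounds to 5

Answer: 5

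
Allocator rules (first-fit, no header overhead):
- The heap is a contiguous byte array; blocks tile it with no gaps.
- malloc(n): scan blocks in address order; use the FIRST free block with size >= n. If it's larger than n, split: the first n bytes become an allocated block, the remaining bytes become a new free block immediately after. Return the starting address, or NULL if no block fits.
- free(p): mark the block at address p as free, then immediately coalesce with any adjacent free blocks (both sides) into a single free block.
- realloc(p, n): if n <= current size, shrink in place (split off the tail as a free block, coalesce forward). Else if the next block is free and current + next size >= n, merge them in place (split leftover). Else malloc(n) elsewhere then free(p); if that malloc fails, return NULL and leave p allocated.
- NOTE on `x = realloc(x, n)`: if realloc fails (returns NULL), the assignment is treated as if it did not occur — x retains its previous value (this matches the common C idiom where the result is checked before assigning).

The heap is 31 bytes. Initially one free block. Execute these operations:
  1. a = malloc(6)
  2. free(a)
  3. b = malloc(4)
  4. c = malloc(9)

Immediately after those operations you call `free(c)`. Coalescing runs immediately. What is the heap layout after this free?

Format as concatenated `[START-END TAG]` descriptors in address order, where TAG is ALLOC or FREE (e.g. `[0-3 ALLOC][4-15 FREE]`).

Op 1: a = malloc(6) -> a = 0; heap: [0-5 ALLOC][6-30 FREE]
Op 2: free(a) -> (freed a); heap: [0-30 FREE]
Op 3: b = malloc(4) -> b = 0; heap: [0-3 ALLOC][4-30 FREE]
Op 4: c = malloc(9) -> c = 4; heap: [0-3 ALLOC][4-12 ALLOC][13-30 FREE]
free(c): c = 4 -> block [4-12 ALLOC]; mark free, coalesce with adjacent free neighbors -> [0-3 ALLOC][4-30 FREE]

Answer: [0-3 ALLOC][4-30 FREE]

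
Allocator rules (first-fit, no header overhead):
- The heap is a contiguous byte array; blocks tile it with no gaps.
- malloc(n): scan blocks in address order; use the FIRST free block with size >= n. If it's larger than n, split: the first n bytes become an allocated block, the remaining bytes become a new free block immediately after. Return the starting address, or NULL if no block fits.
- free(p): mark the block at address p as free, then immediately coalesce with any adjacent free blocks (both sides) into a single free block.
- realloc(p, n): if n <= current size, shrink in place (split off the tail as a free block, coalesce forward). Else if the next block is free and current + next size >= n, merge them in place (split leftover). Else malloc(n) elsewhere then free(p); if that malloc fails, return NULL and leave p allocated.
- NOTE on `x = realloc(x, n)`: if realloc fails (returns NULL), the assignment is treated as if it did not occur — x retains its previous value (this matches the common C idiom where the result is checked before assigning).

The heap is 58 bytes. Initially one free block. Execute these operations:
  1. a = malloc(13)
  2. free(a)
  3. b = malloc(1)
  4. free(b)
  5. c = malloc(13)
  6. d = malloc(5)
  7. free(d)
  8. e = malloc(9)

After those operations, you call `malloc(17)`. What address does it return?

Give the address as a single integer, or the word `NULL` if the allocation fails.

Op 1: a = malloc(13) -> a = 0; heap: [0-12 ALLOC][13-57 FREE]
Op 2: free(a) -> (freed a); heap: [0-57 FREE]
Op 3: b = malloc(1) -> b = 0; heap: [0-0 ALLOC][1-57 FREE]
Op 4: free(b) -> (freed b); heap: [0-57 FREE]
Op 5: c = malloc(13) -> c = 0; heap: [0-12 ALLOC][13-57 FREE]
Op 6: d = malloc(5) -> d = 13; heap: [0-12 ALLOC][13-17 ALLOC][18-57 FREE]
Op 7: free(d) -> (freed d); heap: [0-12 ALLOC][13-57 FREE]
Op 8: e = malloc(9) -> e = 13; heap: [0-12 ALLOC][13-21 ALLOC][22-57 FREE]
malloc(17): first-fit scan over [0-12 ALLOC][13-21 ALLOC][22-57 FREE] -> 22

Answer: 22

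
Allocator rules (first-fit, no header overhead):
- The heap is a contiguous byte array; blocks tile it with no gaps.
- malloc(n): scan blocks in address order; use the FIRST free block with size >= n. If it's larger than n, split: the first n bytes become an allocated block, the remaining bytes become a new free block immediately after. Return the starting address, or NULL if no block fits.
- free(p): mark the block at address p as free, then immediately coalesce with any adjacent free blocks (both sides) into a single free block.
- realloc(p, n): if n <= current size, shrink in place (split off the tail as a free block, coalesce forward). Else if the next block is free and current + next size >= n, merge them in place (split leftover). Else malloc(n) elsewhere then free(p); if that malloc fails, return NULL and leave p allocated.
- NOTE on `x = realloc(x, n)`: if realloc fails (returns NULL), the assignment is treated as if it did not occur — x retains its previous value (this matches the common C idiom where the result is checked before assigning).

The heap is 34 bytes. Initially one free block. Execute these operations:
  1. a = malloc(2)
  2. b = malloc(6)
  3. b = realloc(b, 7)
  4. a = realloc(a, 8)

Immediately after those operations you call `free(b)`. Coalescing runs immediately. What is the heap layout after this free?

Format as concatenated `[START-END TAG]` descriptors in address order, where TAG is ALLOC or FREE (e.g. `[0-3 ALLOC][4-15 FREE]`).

Answer: [0-8 FREE][9-16 ALLOC][17-33 FREE]

Derivation:
Op 1: a = malloc(2) -> a = 0; heap: [0-1 ALLOC][2-33 FREE]
Op 2: b = malloc(6) -> b = 2; heap: [0-1 ALLOC][2-7 ALLOC][8-33 FREE]
Op 3: b = realloc(b, 7) -> b = 2; heap: [0-1 ALLOC][2-8 ALLOC][9-33 FREE]
Op 4: a = realloc(a, 8) -> a = 9; heap: [0-1 FREE][2-8 ALLOC][9-16 ALLOC][17-33 FREE]
free(b): b = 2 -> block [2-8 ALLOC]; mark free, coalesce with adjacent free neighbors -> [0-8 FREE][9-16 ALLOC][17-33 FREE]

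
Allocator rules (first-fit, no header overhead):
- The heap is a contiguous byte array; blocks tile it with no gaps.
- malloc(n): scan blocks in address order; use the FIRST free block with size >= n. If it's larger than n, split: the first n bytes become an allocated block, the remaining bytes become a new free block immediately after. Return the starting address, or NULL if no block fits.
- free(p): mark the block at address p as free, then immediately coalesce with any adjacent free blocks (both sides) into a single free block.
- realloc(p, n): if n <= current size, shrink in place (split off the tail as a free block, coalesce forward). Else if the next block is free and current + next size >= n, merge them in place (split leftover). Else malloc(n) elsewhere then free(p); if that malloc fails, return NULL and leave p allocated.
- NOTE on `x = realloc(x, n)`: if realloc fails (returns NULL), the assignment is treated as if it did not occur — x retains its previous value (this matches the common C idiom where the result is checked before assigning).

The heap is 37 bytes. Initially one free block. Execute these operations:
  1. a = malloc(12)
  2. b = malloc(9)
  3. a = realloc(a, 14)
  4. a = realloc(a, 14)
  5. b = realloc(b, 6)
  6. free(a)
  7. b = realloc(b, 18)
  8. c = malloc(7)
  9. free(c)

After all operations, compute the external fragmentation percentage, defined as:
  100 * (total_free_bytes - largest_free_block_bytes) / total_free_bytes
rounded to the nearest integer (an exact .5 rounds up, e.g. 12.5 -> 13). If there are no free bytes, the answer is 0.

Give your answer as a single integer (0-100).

Answer: 37

Derivation:
Op 1: a = malloc(12) -> a = 0; heap: [0-11 ALLOC][12-36 FREE]
Op 2: b = malloc(9) -> b = 12; heap: [0-11 ALLOC][12-20 ALLOC][21-36 FREE]
Op 3: a = realloc(a, 14) -> a = 21; heap: [0-11 FREE][12-20 ALLOC][21-34 ALLOC][35-36 FREE]
Op 4: a = realloc(a, 14) -> a = 21; heap: [0-11 FREE][12-20 ALLOC][21-34 ALLOC][35-36 FREE]
Op 5: b = realloc(b, 6) -> b = 12; heap: [0-11 FREE][12-17 ALLOC][18-20 FREE][21-34 ALLOC][35-36 FREE]
Op 6: free(a) -> (freed a); heap: [0-11 FREE][12-17 ALLOC][18-36 FREE]
Op 7: b = realloc(b, 18) -> b = 12; heap: [0-11 FREE][12-29 ALLOC][30-36 FREE]
Op 8: c = malloc(7) -> c = 0; heap: [0-6 ALLOC][7-11 FREE][12-29 ALLOC][30-36 FREE]
Op 9: free(c) -> (freed c); heap: [0-11 FREE][12-29 ALLOC][30-36 FREE]
Free blocks: [12 7] total_free=19 largest=12 -> 100*(19-12)/19 = 700/19 ≈ 36.842 -> rounds to 37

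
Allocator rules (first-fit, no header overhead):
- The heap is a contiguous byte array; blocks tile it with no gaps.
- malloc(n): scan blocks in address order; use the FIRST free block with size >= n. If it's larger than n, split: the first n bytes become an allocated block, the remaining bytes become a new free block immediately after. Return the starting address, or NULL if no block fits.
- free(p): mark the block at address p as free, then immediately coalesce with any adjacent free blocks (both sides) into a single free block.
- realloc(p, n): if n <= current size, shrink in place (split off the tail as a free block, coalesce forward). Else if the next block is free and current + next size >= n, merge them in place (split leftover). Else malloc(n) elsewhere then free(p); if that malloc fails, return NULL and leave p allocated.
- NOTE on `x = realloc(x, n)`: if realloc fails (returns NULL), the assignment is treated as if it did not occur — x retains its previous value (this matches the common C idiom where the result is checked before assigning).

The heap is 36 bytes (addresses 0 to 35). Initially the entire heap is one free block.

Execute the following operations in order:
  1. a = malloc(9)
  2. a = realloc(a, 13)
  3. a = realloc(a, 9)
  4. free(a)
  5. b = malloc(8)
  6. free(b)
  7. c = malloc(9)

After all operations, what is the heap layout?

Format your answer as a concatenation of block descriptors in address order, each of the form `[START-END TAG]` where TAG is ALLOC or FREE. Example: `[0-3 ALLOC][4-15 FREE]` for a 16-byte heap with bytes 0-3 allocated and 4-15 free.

Answer: [0-8 ALLOC][9-35 FREE]

Derivation:
Op 1: a = malloc(9) -> a = 0; heap: [0-8 ALLOC][9-35 FREE]
Op 2: a = realloc(a, 13) -> a = 0; heap: [0-12 ALLOC][13-35 FREE]
Op 3: a = realloc(a, 9) -> a = 0; heap: [0-8 ALLOC][9-35 FREE]
Op 4: free(a) -> (freed a); heap: [0-35 FREE]
Op 5: b = malloc(8) -> b = 0; heap: [0-7 ALLOC][8-35 FREE]
Op 6: free(b) -> (freed b); heap: [0-35 FREE]
Op 7: c = malloc(9) -> c = 0; heap: [0-8 ALLOC][9-35 FREE]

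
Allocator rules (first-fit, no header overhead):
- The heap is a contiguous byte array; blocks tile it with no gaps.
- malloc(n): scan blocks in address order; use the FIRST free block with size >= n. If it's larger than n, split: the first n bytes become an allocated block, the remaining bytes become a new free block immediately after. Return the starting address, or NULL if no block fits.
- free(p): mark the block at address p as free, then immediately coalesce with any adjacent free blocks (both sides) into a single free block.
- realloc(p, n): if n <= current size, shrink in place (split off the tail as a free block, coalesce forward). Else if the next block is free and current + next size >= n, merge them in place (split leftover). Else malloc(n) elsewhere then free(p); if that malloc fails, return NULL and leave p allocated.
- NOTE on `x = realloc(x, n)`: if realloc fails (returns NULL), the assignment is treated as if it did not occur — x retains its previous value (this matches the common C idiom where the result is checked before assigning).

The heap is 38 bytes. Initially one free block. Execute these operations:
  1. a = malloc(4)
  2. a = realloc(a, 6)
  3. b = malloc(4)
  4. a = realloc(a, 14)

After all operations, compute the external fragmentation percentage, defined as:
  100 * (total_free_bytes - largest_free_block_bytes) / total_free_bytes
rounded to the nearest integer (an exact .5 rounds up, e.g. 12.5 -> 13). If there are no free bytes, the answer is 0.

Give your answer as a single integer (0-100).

Op 1: a = malloc(4) -> a = 0; heap: [0-3 ALLOC][4-37 FREE]
Op 2: a = realloc(a, 6) -> a = 0; heap: [0-5 ALLOC][6-37 FREE]
Op 3: b = malloc(4) -> b = 6; heap: [0-5 ALLOC][6-9 ALLOC][10-37 FREE]
Op 4: a = realloc(a, 14) -> a = 10; heap: [0-5 FREE][6-9 ALLOC][10-23 ALLOC][24-37 FREE]
Free blocks: [6 14] total_free=20 largest=14 -> 100*(20-14)/20 = 600/20 = 30

Answer: 30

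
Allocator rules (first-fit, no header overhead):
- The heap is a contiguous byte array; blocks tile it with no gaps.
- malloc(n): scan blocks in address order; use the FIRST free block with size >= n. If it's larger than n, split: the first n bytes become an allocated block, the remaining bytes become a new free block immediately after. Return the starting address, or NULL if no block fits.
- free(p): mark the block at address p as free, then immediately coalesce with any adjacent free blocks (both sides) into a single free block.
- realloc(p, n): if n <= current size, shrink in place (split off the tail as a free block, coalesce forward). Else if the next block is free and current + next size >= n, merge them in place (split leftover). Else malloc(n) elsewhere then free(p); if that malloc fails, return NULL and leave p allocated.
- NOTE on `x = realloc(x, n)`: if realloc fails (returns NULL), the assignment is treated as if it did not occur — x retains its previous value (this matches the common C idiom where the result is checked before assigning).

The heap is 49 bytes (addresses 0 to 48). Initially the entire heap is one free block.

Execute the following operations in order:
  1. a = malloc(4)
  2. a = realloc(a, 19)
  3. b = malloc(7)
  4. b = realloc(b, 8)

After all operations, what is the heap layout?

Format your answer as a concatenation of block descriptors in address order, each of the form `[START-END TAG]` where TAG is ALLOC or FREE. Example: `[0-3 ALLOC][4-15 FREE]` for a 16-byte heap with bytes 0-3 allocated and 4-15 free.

Answer: [0-18 ALLOC][19-26 ALLOC][27-48 FREE]

Derivation:
Op 1: a = malloc(4) -> a = 0; heap: [0-3 ALLOC][4-48 FREE]
Op 2: a = realloc(a, 19) -> a = 0; heap: [0-18 ALLOC][19-48 FREE]
Op 3: b = malloc(7) -> b = 19; heap: [0-18 ALLOC][19-25 ALLOC][26-48 FREE]
Op 4: b = realloc(b, 8) -> b = 19; heap: [0-18 ALLOC][19-26 ALLOC][27-48 FREE]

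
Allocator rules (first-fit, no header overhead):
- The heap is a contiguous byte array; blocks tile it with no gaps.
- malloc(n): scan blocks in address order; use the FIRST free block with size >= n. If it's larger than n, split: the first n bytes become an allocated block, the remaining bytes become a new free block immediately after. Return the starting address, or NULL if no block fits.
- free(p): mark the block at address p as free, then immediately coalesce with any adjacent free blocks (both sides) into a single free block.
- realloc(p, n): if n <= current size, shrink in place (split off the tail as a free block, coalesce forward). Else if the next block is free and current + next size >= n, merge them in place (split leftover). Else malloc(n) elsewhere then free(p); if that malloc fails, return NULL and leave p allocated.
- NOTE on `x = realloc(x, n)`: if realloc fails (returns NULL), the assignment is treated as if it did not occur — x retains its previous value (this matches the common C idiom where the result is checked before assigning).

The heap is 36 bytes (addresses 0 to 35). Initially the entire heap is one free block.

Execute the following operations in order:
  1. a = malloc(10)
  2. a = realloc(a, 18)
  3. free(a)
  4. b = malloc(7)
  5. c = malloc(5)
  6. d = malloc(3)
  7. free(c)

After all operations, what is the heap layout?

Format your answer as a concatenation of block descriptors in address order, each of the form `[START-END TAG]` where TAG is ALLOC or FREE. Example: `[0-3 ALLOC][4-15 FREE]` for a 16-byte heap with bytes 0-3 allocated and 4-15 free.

Answer: [0-6 ALLOC][7-11 FREE][12-14 ALLOC][15-35 FREE]

Derivation:
Op 1: a = malloc(10) -> a = 0; heap: [0-9 ALLOC][10-35 FREE]
Op 2: a = realloc(a, 18) -> a = 0; heap: [0-17 ALLOC][18-35 FREE]
Op 3: free(a) -> (freed a); heap: [0-35 FREE]
Op 4: b = malloc(7) -> b = 0; heap: [0-6 ALLOC][7-35 FREE]
Op 5: c = malloc(5) -> c = 7; heap: [0-6 ALLOC][7-11 ALLOC][12-35 FREE]
Op 6: d = malloc(3) -> d = 12; heap: [0-6 ALLOC][7-11 ALLOC][12-14 ALLOC][15-35 FREE]
Op 7: free(c) -> (freed c); heap: [0-6 ALLOC][7-11 FREE][12-14 ALLOC][15-35 FREE]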